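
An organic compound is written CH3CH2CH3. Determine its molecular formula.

C3H8

Atom tally by fragment:
  CH3 → C:1 H:3
  CH2 → C:1 H:2
  CH3 → C:1 H:3
Element totals:
  C: 3
  H: 8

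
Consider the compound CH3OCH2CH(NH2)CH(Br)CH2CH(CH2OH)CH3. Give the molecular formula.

C8H18BrNO2

Atom tally by fragment:
  CH3OCH2 → C:2 H:5 O:1
  CH(NH2) → C:1 H:3 N:1
  CH(Br) → C:1 H:1 Br:1
  CH2 → C:1 H:2
  CH(CH2OH) → C:2 H:4 O:1
  CH3 → C:1 H:3
Element totals:
  C: 8
  H: 18
  Br: 1
  N: 1
  O: 2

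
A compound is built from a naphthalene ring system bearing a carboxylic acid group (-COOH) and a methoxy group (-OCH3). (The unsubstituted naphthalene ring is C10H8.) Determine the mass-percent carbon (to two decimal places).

Atom tally by fragment:
  naphthalene ring system core → C:10 H:8
  (− 2 ring H displaced by substituents)
  + COOH → C:1 H:1 O:2
  + OCH3 → C:1 H:3 O:1
Element totals:
  C: 12
  H: 10
  O: 3
Molecular formula: C12H10O3.
Molar mass = 202.209 g/mol.
Mass from C: 12 × 12.011 = 144.132 g/mol.
%C = 144.132 / 202.209 × 100 = 71.28%.

71.28%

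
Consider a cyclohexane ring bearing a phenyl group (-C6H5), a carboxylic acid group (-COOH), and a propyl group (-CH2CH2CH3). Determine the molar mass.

Atom tally by fragment:
  cyclohexane ring core → C:6 H:12
  (− 3 ring H displaced by substituents)
  + C6H5 → C:6 H:5
  + COOH → C:1 H:1 O:2
  + CH2CH2CH3 → C:3 H:7
Element totals:
  C: 16
  H: 22
  O: 2
Molecular formula: C16H22O2.
  M = 16(12.011) + 22(1.008) + 2(15.999)
    = 192.176 + 22.176 + 31.998 = 246.350

246.35 g/mol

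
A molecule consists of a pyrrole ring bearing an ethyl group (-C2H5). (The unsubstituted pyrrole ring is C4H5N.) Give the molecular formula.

Atom tally by fragment:
  pyrrole ring core → C:4 H:5 N:1
  (− 1 ring H displaced by substituents)
  + C2H5 → C:2 H:5
Element totals:
  C: 6
  H: 9
  N: 1

C6H9N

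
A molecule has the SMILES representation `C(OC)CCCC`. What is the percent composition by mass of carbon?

70.53%

Atom tally by fragment:
  CH3OCH2 → C:2 H:5 O:1
  CH2 → C:1 H:2
  CH2 → C:1 H:2
  CH2 → C:1 H:2
  CH3 → C:1 H:3
Element totals:
  C: 6
  H: 14
  O: 1
Molecular formula: C6H14O.
Molar mass = 102.177 g/mol.
Mass from C: 6 × 12.011 = 72.066 g/mol.
%C = 72.066 / 102.177 × 100 = 70.53%.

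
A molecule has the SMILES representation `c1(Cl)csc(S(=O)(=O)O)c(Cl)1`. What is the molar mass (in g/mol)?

Atom tally by fragment:
  thiophene ring core → C:4 H:4 S:1
  (− 3 ring H displaced by substituents)
  + Cl → Cl:1
  + SO3H → S:1 O:3 H:1
  + Cl → Cl:1
Element totals:
  C: 4
  H: 2
  Cl: 2
  O: 3
  S: 2
Molecular formula: C4H2Cl2O3S2.
  M = 4(12.011) + 2(1.008) + 2(35.45) + 3(15.999) + 2(32.06)
    = 48.044 + 2.016 + 70.900 + 47.997 + 64.120 = 233.077

233.08 g/mol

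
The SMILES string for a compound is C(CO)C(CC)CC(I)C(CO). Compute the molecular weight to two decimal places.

286.15 g/mol

Atom tally by fragment:
  HOCH2CH2 → C:2 H:5 O:1
  CH(C2H5) → C:3 H:6
  CH2 → C:1 H:2
  CH(I) → C:1 H:1 I:1
  CH2CH2OH → C:2 H:5 O:1
Element totals:
  C: 9
  H: 19
  I: 1
  O: 2
Molecular formula: C9H19IO2.
  M = 9(12.011) + 19(1.008) + 126.904 + 2(15.999)
    = 108.099 + 19.152 + 126.904 + 31.998 = 286.153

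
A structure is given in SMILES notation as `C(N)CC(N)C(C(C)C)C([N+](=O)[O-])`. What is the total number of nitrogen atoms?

Atom tally by fragment:
  H2NCH2 → C:1 H:4 N:1
  CH2 → C:1 H:2
  CH(NH2) → C:1 H:3 N:1
  CH(CH(CH3)2) → C:4 H:8
  CH2NO2 → C:1 H:2 N:1 O:2
Element totals:
  C: 8
  H: 19
  N: 3
  O: 2

3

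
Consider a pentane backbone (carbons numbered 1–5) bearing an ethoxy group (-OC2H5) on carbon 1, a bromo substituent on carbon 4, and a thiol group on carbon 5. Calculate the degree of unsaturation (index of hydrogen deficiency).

0

Atom tally by fragment:
  C2H5OCH2 → C:3 H:7 O:1
  CH2 → C:1 H:2
  CH2 → C:1 H:2
  CH(Br) → C:1 H:1 Br:1
  CH2SH → C:1 H:3 S:1
Element totals:
  C: 7
  H: 15
  Br: 1
  O: 1
  S: 1
Molecular formula: C7H15BrOS.
DoU = (2C + 2 + N − H − X) / 2 = (2·7 + 2 + 0 − 15 − 1) / 2 = 0.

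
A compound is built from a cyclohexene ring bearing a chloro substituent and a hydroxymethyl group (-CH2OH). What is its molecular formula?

C7H11ClO

Atom tally by fragment:
  cyclohexene ring core → C:6 H:10
  (− 2 ring H displaced by substituents)
  + Cl → Cl:1
  + CH2OH → C:1 H:3 O:1
Element totals:
  C: 7
  H: 11
  Cl: 1
  O: 1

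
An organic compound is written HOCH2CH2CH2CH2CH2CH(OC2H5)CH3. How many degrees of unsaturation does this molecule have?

Atom tally by fragment:
  HOCH2CH2 → C:2 H:5 O:1
  CH2 → C:1 H:2
  CH2 → C:1 H:2
  CH2 → C:1 H:2
  CH(OC2H5) → C:3 H:6 O:1
  CH3 → C:1 H:3
Element totals:
  C: 9
  H: 20
  O: 2
Molecular formula: C9H20O2.
DoU = (2C + 2 + N − H − X) / 2 = (2·9 + 2 + 0 − 20 − 0) / 2 = 0.

0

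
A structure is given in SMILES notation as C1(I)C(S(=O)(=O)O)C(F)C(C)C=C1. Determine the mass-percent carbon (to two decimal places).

26.26%

Atom tally by fragment:
  cyclohexene ring core → C:6 H:10
  (− 4 ring H displaced by substituents)
  + I → I:1
  + SO3H → S:1 O:3 H:1
  + F → F:1
  + CH3 → C:1 H:3
Element totals:
  C: 7
  H: 10
  F: 1
  I: 1
  O: 3
  S: 1
Molecular formula: C7H10FIO3S.
Molar mass = 320.116 g/mol.
Mass from C: 7 × 12.011 = 84.077 g/mol.
%C = 84.077 / 320.116 × 100 = 26.26%.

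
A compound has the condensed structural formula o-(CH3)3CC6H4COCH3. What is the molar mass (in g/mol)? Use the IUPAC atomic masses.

176.26 g/mol

Element totals:
  C: 12
  H: 16
  O: 1
Molecular formula: C12H16O.
  M = 12(12.011) + 16(1.008) + 15.999
    = 144.132 + 16.128 + 15.999 = 176.259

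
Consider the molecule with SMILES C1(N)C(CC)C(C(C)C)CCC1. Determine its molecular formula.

Atom tally by fragment:
  cyclohexane ring core → C:6 H:12
  (− 3 ring H displaced by substituents)
  + NH2 → N:1 H:2
  + C2H5 → C:2 H:5
  + CH(CH3)2 → C:3 H:7
Element totals:
  C: 11
  H: 23
  N: 1

C11H23N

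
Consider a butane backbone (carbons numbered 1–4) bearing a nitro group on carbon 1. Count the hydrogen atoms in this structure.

Atom tally by fragment:
  O2NCH2 → C:1 H:2 N:1 O:2
  CH2 → C:1 H:2
  CH2 → C:1 H:2
  CH3 → C:1 H:3
Element totals:
  C: 4
  H: 9
  N: 1
  O: 2

9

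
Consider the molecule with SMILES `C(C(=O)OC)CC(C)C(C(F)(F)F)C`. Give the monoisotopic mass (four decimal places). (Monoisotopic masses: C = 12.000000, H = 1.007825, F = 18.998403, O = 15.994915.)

Atom tally by fragment:
  CH3OOCCH2 → C:3 H:5 O:2
  CH2 → C:1 H:2
  CH(CH3) → C:2 H:4
  CH(CF3) → C:2 H:1 F:3
  CH3 → C:1 H:3
Element totals:
  C: 9
  H: 15
  F: 3
  O: 2
Molecular formula: C9H15F3O2.
  M = 9(12.0) + 15(1.007825) + 3(18.998403) + 2(15.994915)
    = 108.000000 + 15.117375 + 56.995209 + 31.989830 = 212.102414

212.1024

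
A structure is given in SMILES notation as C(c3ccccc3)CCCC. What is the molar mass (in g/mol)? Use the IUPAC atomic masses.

Atom tally by fragment:
  C6H5CH2 → C:7 H:7
  CH2 → C:1 H:2
  CH2 → C:1 H:2
  CH2 → C:1 H:2
  CH3 → C:1 H:3
Element totals:
  C: 11
  H: 16
Molecular formula: C11H16.
  M = 11(12.011) + 16(1.008)
    = 132.121 + 16.128 = 148.249

148.25 g/mol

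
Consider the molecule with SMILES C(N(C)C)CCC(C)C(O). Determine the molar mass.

Atom tally by fragment:
  (CH3)2NCH2 → C:3 H:8 N:1
  CH2 → C:1 H:2
  CH2 → C:1 H:2
  CH(CH3) → C:2 H:4
  CH2OH → C:1 H:3 O:1
Element totals:
  C: 8
  H: 19
  N: 1
  O: 1
Molecular formula: C8H19NO.
  M = 8(12.011) + 19(1.008) + 14.007 + 15.999
    = 96.088 + 19.152 + 14.007 + 15.999 = 145.246

145.25 g/mol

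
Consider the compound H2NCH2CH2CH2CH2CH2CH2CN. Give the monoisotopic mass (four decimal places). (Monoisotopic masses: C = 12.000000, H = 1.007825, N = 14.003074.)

126.1157

Atom tally by fragment:
  H2NCH2 → C:1 H:4 N:1
  CH2 → C:1 H:2
  CH2 → C:1 H:2
  CH2 → C:1 H:2
  CH2 → C:1 H:2
  CH2CN → C:2 H:2 N:1
Element totals:
  C: 7
  H: 14
  N: 2
Molecular formula: C7H14N2.
  M = 7(12.0) + 14(1.007825) + 2(14.003074)
    = 84.000000 + 14.109550 + 28.006148 = 126.115698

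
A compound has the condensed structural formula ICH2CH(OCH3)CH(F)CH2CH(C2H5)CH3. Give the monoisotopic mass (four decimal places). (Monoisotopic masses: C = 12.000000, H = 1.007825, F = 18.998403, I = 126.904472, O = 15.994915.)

Element totals:
  C: 9
  H: 18
  F: 1
  I: 1
  O: 1
Molecular formula: C9H18FIO.
  M = 9(12.0) + 18(1.007825) + 18.998403 + 126.904472 + 15.994915
    = 108.000000 + 18.140850 + 18.998403 + 126.904472 + 15.994915 = 288.038640

288.0386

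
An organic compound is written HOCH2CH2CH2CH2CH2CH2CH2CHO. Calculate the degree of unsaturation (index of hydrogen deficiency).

Atom tally by fragment:
  HOCH2CH2 → C:2 H:5 O:1
  CH2 → C:1 H:2
  CH2 → C:1 H:2
  CH2 → C:1 H:2
  CH2 → C:1 H:2
  CH2CHO → C:2 H:3 O:1
Element totals:
  C: 8
  H: 16
  O: 2
Molecular formula: C8H16O2.
DoU = (2C + 2 + N − H − X) / 2 = (2·8 + 2 + 0 − 16 − 0) / 2 = 1.

1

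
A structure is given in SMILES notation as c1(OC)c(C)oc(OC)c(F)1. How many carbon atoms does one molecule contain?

7

Atom tally by fragment:
  furan ring core → C:4 H:4 O:1
  (− 4 ring H displaced by substituents)
  + OCH3 → C:1 H:3 O:1
  + CH3 → C:1 H:3
  + OCH3 → C:1 H:3 O:1
  + F → F:1
Element totals:
  C: 7
  H: 9
  F: 1
  O: 3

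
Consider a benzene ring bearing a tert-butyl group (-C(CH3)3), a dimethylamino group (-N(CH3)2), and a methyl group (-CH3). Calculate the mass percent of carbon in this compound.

81.61%

Atom tally by fragment:
  benzene ring core → C:6 H:6
  (− 3 ring H displaced by substituents)
  + C(CH3)3 → C:4 H:9
  + N(CH3)2 → N:1 C:2 H:6
  + CH3 → C:1 H:3
Element totals:
  C: 13
  H: 21
  N: 1
Molecular formula: C13H21N.
Molar mass = 191.318 g/mol.
Mass from C: 13 × 12.011 = 156.143 g/mol.
%C = 156.143 / 191.318 × 100 = 81.61%.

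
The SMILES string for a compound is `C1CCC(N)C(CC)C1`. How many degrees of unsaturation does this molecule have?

Atom tally by fragment:
  cyclohexane ring core → C:6 H:12
  (− 2 ring H displaced by substituents)
  + NH2 → N:1 H:2
  + C2H5 → C:2 H:5
Element totals:
  C: 8
  H: 17
  N: 1
Molecular formula: C8H17N.
DoU = (2C + 2 + N − H − X) / 2 = (2·8 + 2 + 1 − 17 − 0) / 2 = 1.

1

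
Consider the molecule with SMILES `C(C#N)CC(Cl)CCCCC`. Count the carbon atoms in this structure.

9

Atom tally by fragment:
  NCCH2 → C:2 H:2 N:1
  CH2 → C:1 H:2
  CH(Cl) → C:1 H:1 Cl:1
  CH2 → C:1 H:2
  CH2 → C:1 H:2
  CH2 → C:1 H:2
  CH2 → C:1 H:2
  CH3 → C:1 H:3
Element totals:
  C: 9
  H: 16
  Cl: 1
  N: 1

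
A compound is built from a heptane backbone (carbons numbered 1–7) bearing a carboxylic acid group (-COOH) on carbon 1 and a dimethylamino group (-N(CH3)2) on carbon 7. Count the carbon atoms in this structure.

10

Atom tally by fragment:
  HOOCCH2 → C:2 H:3 O:2
  CH2 → C:1 H:2
  CH2 → C:1 H:2
  CH2 → C:1 H:2
  CH2 → C:1 H:2
  CH2 → C:1 H:2
  CH2N(CH3)2 → C:3 H:8 N:1
Element totals:
  C: 10
  H: 21
  N: 1
  O: 2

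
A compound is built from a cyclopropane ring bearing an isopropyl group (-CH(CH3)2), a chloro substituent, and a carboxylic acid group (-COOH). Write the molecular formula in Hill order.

Atom tally by fragment:
  cyclopropane ring core → C:3 H:6
  (− 3 ring H displaced by substituents)
  + CH(CH3)2 → C:3 H:7
  + Cl → Cl:1
  + COOH → C:1 H:1 O:2
Element totals:
  C: 7
  H: 11
  Cl: 1
  O: 2

C7H11ClO2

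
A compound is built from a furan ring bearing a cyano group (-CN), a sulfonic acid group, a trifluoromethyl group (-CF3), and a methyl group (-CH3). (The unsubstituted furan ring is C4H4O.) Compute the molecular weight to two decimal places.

Atom tally by fragment:
  furan ring core → C:4 H:4 O:1
  (− 4 ring H displaced by substituents)
  + CN → C:1 N:1
  + SO3H → S:1 O:3 H:1
  + CF3 → C:1 F:3
  + CH3 → C:1 H:3
Element totals:
  C: 7
  H: 4
  F: 3
  N: 1
  O: 4
  S: 1
Molecular formula: C7H4F3NO4S.
  M = 7(12.011) + 4(1.008) + 3(18.998) + 14.007 + 4(15.999) + 32.06
    = 84.077 + 4.032 + 56.994 + 14.007 + 63.996 + 32.060 = 255.166

255.17 g/mol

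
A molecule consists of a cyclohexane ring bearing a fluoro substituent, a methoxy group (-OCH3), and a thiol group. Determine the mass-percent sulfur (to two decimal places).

19.52%

Atom tally by fragment:
  cyclohexane ring core → C:6 H:12
  (− 3 ring H displaced by substituents)
  + F → F:1
  + OCH3 → C:1 H:3 O:1
  + SH → S:1 H:1
Element totals:
  C: 7
  H: 13
  F: 1
  O: 1
  S: 1
Molecular formula: C7H13FOS.
Molar mass = 164.238 g/mol.
Mass from S: 1 × 32.06 = 32.060 g/mol.
%S = 32.060 / 164.238 × 100 = 19.52%.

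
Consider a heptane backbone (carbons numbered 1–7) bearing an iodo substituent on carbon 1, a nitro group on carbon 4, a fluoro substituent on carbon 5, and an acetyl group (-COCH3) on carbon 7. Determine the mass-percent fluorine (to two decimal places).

5.74%

Atom tally by fragment:
  ICH2 → C:1 H:2 I:1
  CH2 → C:1 H:2
  CH2 → C:1 H:2
  CH(NO2) → C:1 H:1 N:1 O:2
  CH(F) → C:1 H:1 F:1
  CH2 → C:1 H:2
  CH2COCH3 → C:3 H:5 O:1
Element totals:
  C: 9
  H: 15
  F: 1
  I: 1
  N: 1
  O: 3
Molecular formula: C9H15FINO3.
Molar mass = 331.125 g/mol.
Mass from F: 1 × 18.998 = 18.998 g/mol.
%F = 18.998 / 331.125 × 100 = 5.74%.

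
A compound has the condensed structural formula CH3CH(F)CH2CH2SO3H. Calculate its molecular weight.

156.17 g/mol

Element totals:
  C: 4
  H: 9
  F: 1
  O: 3
  S: 1
Molecular formula: C4H9FO3S.
  M = 4(12.011) + 9(1.008) + 18.998 + 3(15.999) + 32.06
    = 48.044 + 9.072 + 18.998 + 47.997 + 32.060 = 156.171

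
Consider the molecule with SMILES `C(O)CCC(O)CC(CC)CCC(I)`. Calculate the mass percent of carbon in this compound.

42.05%

Atom tally by fragment:
  HOCH2 → C:1 H:3 O:1
  CH2 → C:1 H:2
  CH2 → C:1 H:2
  CH(OH) → C:1 H:2 O:1
  CH2 → C:1 H:2
  CH(C2H5) → C:3 H:6
  CH2 → C:1 H:2
  CH2 → C:1 H:2
  CH2I → C:1 H:2 I:1
Element totals:
  C: 11
  H: 23
  I: 1
  O: 2
Molecular formula: C11H23IO2.
Molar mass = 314.207 g/mol.
Mass from C: 11 × 12.011 = 132.121 g/mol.
%C = 132.121 / 314.207 × 100 = 42.05%.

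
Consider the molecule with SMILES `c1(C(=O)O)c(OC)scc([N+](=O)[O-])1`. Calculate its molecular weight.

203.17 g/mol

Atom tally by fragment:
  thiophene ring core → C:4 H:4 S:1
  (− 3 ring H displaced by substituents)
  + COOH → C:1 H:1 O:2
  + OCH3 → C:1 H:3 O:1
  + NO2 → N:1 O:2
Element totals:
  C: 6
  H: 5
  N: 1
  O: 5
  S: 1
Molecular formula: C6H5NO5S.
  M = 6(12.011) + 5(1.008) + 14.007 + 5(15.999) + 32.06
    = 72.066 + 5.040 + 14.007 + 79.995 + 32.060 = 203.168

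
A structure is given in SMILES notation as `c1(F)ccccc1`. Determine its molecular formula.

Atom tally by fragment:
  benzene ring core → C:6 H:6
  (− 1 ring H displaced by substituents)
  + F → F:1
Element totals:
  C: 6
  H: 5
  F: 1

C6H5F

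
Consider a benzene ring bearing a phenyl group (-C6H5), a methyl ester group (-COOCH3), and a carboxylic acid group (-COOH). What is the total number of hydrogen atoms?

Atom tally by fragment:
  benzene ring core → C:6 H:6
  (− 3 ring H displaced by substituents)
  + C6H5 → C:6 H:5
  + COOCH3 → C:2 H:3 O:2
  + COOH → C:1 H:1 O:2
Element totals:
  C: 15
  H: 12
  O: 4

12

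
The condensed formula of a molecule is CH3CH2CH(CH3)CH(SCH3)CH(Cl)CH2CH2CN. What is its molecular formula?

C10H18ClNS

Atom tally by fragment:
  CH3 → C:1 H:3
  CH2 → C:1 H:2
  CH(CH3) → C:2 H:4
  CH(SCH3) → C:2 H:4 S:1
  CH(Cl) → C:1 H:1 Cl:1
  CH2 → C:1 H:2
  CH2CN → C:2 H:2 N:1
Element totals:
  C: 10
  H: 18
  Cl: 1
  N: 1
  S: 1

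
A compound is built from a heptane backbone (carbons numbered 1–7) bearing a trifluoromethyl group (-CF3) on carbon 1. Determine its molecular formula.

Atom tally by fragment:
  F3CCH2 → C:2 H:2 F:3
  CH2 → C:1 H:2
  CH2 → C:1 H:2
  CH2 → C:1 H:2
  CH2 → C:1 H:2
  CH2 → C:1 H:2
  CH3 → C:1 H:3
Element totals:
  C: 8
  H: 15
  F: 3

C8H15F3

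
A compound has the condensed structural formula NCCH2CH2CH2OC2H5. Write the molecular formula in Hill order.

C6H11NO

Atom tally by fragment:
  NCCH2 → C:2 H:2 N:1
  CH2 → C:1 H:2
  CH2OC2H5 → C:3 H:7 O:1
Element totals:
  C: 6
  H: 11
  N: 1
  O: 1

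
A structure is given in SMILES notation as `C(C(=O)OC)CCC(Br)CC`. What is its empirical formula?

C8H15BrO2

Atom tally by fragment:
  CH3OOCCH2 → C:3 H:5 O:2
  CH2 → C:1 H:2
  CH2 → C:1 H:2
  CH(Br) → C:1 H:1 Br:1
  CH2 → C:1 H:2
  CH3 → C:1 H:3
Element totals:
  C: 8
  H: 15
  Br: 1
  O: 2
Molecular formula: C8H15BrO2.
gcd of subscripts (1, 8, 15, 2) = 1, so the empirical formula equals the molecular formula.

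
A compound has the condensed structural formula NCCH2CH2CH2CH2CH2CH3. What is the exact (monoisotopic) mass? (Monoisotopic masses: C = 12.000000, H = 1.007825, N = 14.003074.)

Atom tally by fragment:
  NCCH2 → C:2 H:2 N:1
  CH2 → C:1 H:2
  CH2 → C:1 H:2
  CH2 → C:1 H:2
  CH2 → C:1 H:2
  CH3 → C:1 H:3
Element totals:
  C: 7
  H: 13
  N: 1
Molecular formula: C7H13N.
  M = 7(12.0) + 13(1.007825) + 14.003074
    = 84.000000 + 13.101725 + 14.003074 = 111.104799

111.1048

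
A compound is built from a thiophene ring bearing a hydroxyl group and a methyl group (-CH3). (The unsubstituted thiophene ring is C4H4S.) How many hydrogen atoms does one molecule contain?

Atom tally by fragment:
  thiophene ring core → C:4 H:4 S:1
  (− 2 ring H displaced by substituents)
  + OH → O:1 H:1
  + CH3 → C:1 H:3
Element totals:
  C: 5
  H: 6
  O: 1
  S: 1

6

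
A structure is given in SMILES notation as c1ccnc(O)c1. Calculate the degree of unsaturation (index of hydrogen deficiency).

4

Atom tally by fragment:
  pyridine ring core → C:5 H:5 N:1
  (− 1 ring H displaced by substituents)
  + OH → O:1 H:1
Element totals:
  C: 5
  H: 5
  N: 1
  O: 1
Molecular formula: C5H5NO.
DoU = (2C + 2 + N − H − X) / 2 = (2·5 + 2 + 1 − 5 − 0) / 2 = 4.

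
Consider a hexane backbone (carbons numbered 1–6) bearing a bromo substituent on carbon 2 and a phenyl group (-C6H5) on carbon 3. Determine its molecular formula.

Atom tally by fragment:
  CH3 → C:1 H:3
  CH(Br) → C:1 H:1 Br:1
  CH(C6H5) → C:7 H:6
  CH2 → C:1 H:2
  CH2 → C:1 H:2
  CH3 → C:1 H:3
Element totals:
  C: 12
  H: 17
  Br: 1

C12H17Br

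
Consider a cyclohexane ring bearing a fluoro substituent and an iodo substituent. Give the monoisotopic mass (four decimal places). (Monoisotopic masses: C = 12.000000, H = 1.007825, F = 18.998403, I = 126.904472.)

Atom tally by fragment:
  cyclohexane ring core → C:6 H:12
  (− 2 ring H displaced by substituents)
  + F → F:1
  + I → I:1
Element totals:
  C: 6
  H: 10
  F: 1
  I: 1
Molecular formula: C6H10FI.
  M = 6(12.0) + 10(1.007825) + 18.998403 + 126.904472
    = 72.000000 + 10.078250 + 18.998403 + 126.904472 = 227.981125

227.9811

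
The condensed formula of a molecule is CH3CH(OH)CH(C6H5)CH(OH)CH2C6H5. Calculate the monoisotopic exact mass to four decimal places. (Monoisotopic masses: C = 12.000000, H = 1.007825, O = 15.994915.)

Atom tally by fragment:
  CH3 → C:1 H:3
  CH(OH) → C:1 H:2 O:1
  CH(C6H5) → C:7 H:6
  CH(OH) → C:1 H:2 O:1
  CH2C6H5 → C:7 H:7
Element totals:
  C: 17
  H: 20
  O: 2
Molecular formula: C17H20O2.
  M = 17(12.0) + 20(1.007825) + 2(15.994915)
    = 204.000000 + 20.156500 + 31.989830 = 256.146330

256.1463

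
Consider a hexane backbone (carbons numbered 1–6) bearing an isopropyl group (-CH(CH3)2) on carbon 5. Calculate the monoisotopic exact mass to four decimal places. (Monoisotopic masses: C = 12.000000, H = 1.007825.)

Atom tally by fragment:
  CH3 → C:1 H:3
  CH2 → C:1 H:2
  CH2 → C:1 H:2
  CH2 → C:1 H:2
  CH(CH(CH3)2) → C:4 H:8
  CH3 → C:1 H:3
Element totals:
  C: 9
  H: 20
Molecular formula: C9H20.
  M = 9(12.0) + 20(1.007825)
    = 108.000000 + 20.156500 = 128.156500

128.1565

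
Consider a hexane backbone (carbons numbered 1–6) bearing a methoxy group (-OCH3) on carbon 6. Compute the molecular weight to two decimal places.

Atom tally by fragment:
  CH3 → C:1 H:3
  CH2 → C:1 H:2
  CH2 → C:1 H:2
  CH2 → C:1 H:2
  CH2 → C:1 H:2
  CH2OCH3 → C:2 H:5 O:1
Element totals:
  C: 7
  H: 16
  O: 1
Molecular formula: C7H16O.
  M = 7(12.011) + 16(1.008) + 15.999
    = 84.077 + 16.128 + 15.999 = 116.204

116.20 g/mol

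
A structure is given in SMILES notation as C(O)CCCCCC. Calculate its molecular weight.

116.20 g/mol

Atom tally by fragment:
  HOCH2 → C:1 H:3 O:1
  CH2 → C:1 H:2
  CH2 → C:1 H:2
  CH2 → C:1 H:2
  CH2 → C:1 H:2
  CH2 → C:1 H:2
  CH3 → C:1 H:3
Element totals:
  C: 7
  H: 16
  O: 1
Molecular formula: C7H16O.
  M = 7(12.011) + 16(1.008) + 15.999
    = 84.077 + 16.128 + 15.999 = 116.204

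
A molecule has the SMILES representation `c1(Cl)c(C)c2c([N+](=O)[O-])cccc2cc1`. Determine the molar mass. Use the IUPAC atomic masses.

Atom tally by fragment:
  naphthalene ring system core → C:10 H:8
  (− 3 ring H displaced by substituents)
  + Cl → Cl:1
  + CH3 → C:1 H:3
  + NO2 → N:1 O:2
Element totals:
  C: 11
  H: 8
  Cl: 1
  N: 1
  O: 2
Molecular formula: C11H8ClNO2.
  M = 11(12.011) + 8(1.008) + 35.45 + 14.007 + 2(15.999)
    = 132.121 + 8.064 + 35.450 + 14.007 + 31.998 = 221.640

221.64 g/mol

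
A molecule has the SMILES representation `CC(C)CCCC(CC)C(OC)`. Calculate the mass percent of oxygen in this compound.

9.28%

Atom tally by fragment:
  CH3 → C:1 H:3
  CH(CH3) → C:2 H:4
  CH2 → C:1 H:2
  CH2 → C:1 H:2
  CH2 → C:1 H:2
  CH(C2H5) → C:3 H:6
  CH2OCH3 → C:2 H:5 O:1
Element totals:
  C: 11
  H: 24
  O: 1
Molecular formula: C11H24O.
Molar mass = 172.312 g/mol.
Mass from O: 1 × 15.999 = 15.999 g/mol.
%O = 15.999 / 172.312 × 100 = 9.28%.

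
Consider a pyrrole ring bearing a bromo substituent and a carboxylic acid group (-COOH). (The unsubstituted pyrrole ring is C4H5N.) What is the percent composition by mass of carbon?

31.61%

Atom tally by fragment:
  pyrrole ring core → C:4 H:5 N:1
  (− 2 ring H displaced by substituents)
  + Br → Br:1
  + COOH → C:1 H:1 O:2
Element totals:
  C: 5
  H: 4
  Br: 1
  N: 1
  O: 2
Molecular formula: C5H4BrNO2.
Molar mass = 189.996 g/mol.
Mass from C: 5 × 12.011 = 60.055 g/mol.
%C = 60.055 / 189.996 × 100 = 31.61%.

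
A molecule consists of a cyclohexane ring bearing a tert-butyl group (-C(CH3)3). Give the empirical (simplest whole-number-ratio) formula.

CH2

Atom tally by fragment:
  cyclohexane ring core → C:6 H:12
  (− 1 ring H displaced by substituents)
  + C(CH3)3 → C:4 H:9
Element totals:
  C: 10
  H: 20
Molecular formula: C10H20.
gcd of subscripts = 10; dividing each by 10:
  C: 10/10 = 1
  H: 20/10 = 2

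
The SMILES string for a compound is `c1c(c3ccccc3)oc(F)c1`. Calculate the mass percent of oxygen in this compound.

Atom tally by fragment:
  furan ring core → C:4 H:4 O:1
  (− 2 ring H displaced by substituents)
  + C6H5 → C:6 H:5
  + F → F:1
Element totals:
  C: 10
  H: 7
  F: 1
  O: 1
Molecular formula: C10H7FO.
Molar mass = 162.163 g/mol.
Mass from O: 1 × 15.999 = 15.999 g/mol.
%O = 15.999 / 162.163 × 100 = 9.87%.

9.87%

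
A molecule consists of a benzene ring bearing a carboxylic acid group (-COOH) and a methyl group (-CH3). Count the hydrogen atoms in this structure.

8

Atom tally by fragment:
  benzene ring core → C:6 H:6
  (− 2 ring H displaced by substituents)
  + COOH → C:1 H:1 O:2
  + CH3 → C:1 H:3
Element totals:
  C: 8
  H: 8
  O: 2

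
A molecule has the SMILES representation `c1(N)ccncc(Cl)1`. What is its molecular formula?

Atom tally by fragment:
  pyridine ring core → C:5 H:5 N:1
  (− 2 ring H displaced by substituents)
  + NH2 → N:1 H:2
  + Cl → Cl:1
Element totals:
  C: 5
  H: 5
  Cl: 1
  N: 2

C5H5ClN2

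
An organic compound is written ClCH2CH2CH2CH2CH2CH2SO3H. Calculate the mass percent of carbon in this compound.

35.91%

Element totals:
  C: 6
  H: 13
  Cl: 1
  O: 3
  S: 1
Molecular formula: C6H13ClO3S.
Molar mass = 200.677 g/mol.
Mass from C: 6 × 12.011 = 72.066 g/mol.
%C = 72.066 / 200.677 × 100 = 35.91%.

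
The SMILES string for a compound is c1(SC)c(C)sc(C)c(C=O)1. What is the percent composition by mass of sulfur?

34.42%

Atom tally by fragment:
  thiophene ring core → C:4 H:4 S:1
  (− 4 ring H displaced by substituents)
  + SCH3 → C:1 H:3 S:1
  + CH3 → C:1 H:3
  + CH3 → C:1 H:3
  + CHO → C:1 H:1 O:1
Element totals:
  C: 8
  H: 10
  O: 1
  S: 2
Molecular formula: C8H10OS2.
Molar mass = 186.287 g/mol.
Mass from S: 2 × 32.06 = 64.120 g/mol.
%S = 64.120 / 186.287 × 100 = 34.42%.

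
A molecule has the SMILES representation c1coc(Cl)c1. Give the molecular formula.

C4H3ClO

Atom tally by fragment:
  furan ring core → C:4 H:4 O:1
  (− 1 ring H displaced by substituents)
  + Cl → Cl:1
Element totals:
  C: 4
  H: 3
  Cl: 1
  O: 1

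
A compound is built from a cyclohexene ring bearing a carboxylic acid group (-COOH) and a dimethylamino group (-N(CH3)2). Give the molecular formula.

Atom tally by fragment:
  cyclohexene ring core → C:6 H:10
  (− 2 ring H displaced by substituents)
  + COOH → C:1 H:1 O:2
  + N(CH3)2 → N:1 C:2 H:6
Element totals:
  C: 9
  H: 15
  N: 1
  O: 2

C9H15NO2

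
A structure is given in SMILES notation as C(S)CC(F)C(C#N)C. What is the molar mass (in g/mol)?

147.21 g/mol

Atom tally by fragment:
  HSCH2 → C:1 H:3 S:1
  CH2 → C:1 H:2
  CH(F) → C:1 H:1 F:1
  CH(CN) → C:2 H:1 N:1
  CH3 → C:1 H:3
Element totals:
  C: 6
  H: 10
  F: 1
  N: 1
  S: 1
Molecular formula: C6H10FNS.
  M = 6(12.011) + 10(1.008) + 18.998 + 14.007 + 32.06
    = 72.066 + 10.080 + 18.998 + 14.007 + 32.060 = 147.211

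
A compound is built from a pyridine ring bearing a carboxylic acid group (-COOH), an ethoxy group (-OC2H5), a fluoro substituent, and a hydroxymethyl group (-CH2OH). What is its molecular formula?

Atom tally by fragment:
  pyridine ring core → C:5 H:5 N:1
  (− 4 ring H displaced by substituents)
  + COOH → C:1 H:1 O:2
  + OC2H5 → C:2 H:5 O:1
  + F → F:1
  + CH2OH → C:1 H:3 O:1
Element totals:
  C: 9
  H: 10
  F: 1
  N: 1
  O: 4

C9H10FNO4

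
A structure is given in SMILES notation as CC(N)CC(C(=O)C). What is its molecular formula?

Atom tally by fragment:
  CH3 → C:1 H:3
  CH(NH2) → C:1 H:3 N:1
  CH2 → C:1 H:2
  CH2COCH3 → C:3 H:5 O:1
Element totals:
  C: 6
  H: 13
  N: 1
  O: 1

C6H13NO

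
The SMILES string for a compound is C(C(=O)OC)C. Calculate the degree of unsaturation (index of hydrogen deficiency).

1

Atom tally by fragment:
  CH3OOCCH2 → C:3 H:5 O:2
  CH3 → C:1 H:3
Element totals:
  C: 4
  H: 8
  O: 2
Molecular formula: C4H8O2.
DoU = (2C + 2 + N − H − X) / 2 = (2·4 + 2 + 0 − 8 − 0) / 2 = 1.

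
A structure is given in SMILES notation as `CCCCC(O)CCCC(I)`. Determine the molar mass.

Atom tally by fragment:
  CH3 → C:1 H:3
  CH2 → C:1 H:2
  CH2 → C:1 H:2
  CH2 → C:1 H:2
  CH(OH) → C:1 H:2 O:1
  CH2 → C:1 H:2
  CH2 → C:1 H:2
  CH2 → C:1 H:2
  CH2I → C:1 H:2 I:1
Element totals:
  C: 9
  H: 19
  I: 1
  O: 1
Molecular formula: C9H19IO.
  M = 9(12.011) + 19(1.008) + 126.904 + 15.999
    = 108.099 + 19.152 + 126.904 + 15.999 = 270.154

270.15 g/mol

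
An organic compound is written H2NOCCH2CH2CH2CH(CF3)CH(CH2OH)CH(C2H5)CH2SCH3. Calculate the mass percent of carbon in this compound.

49.51%

Element totals:
  C: 13
  H: 24
  F: 3
  N: 1
  O: 2
  S: 1
Molecular formula: C13H24F3NO2S.
Molar mass = 315.394 g/mol.
Mass from C: 13 × 12.011 = 156.143 g/mol.
%C = 156.143 / 315.394 × 100 = 49.51%.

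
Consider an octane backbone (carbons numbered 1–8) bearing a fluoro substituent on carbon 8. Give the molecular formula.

Atom tally by fragment:
  CH3 → C:1 H:3
  CH2 → C:1 H:2
  CH2 → C:1 H:2
  CH2 → C:1 H:2
  CH2 → C:1 H:2
  CH2 → C:1 H:2
  CH2 → C:1 H:2
  CH2F → C:1 H:2 F:1
Element totals:
  C: 8
  H: 17
  F: 1

C8H17F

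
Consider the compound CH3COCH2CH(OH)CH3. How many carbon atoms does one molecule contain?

Atom tally by fragment:
  CH3COCH2 → C:3 H:5 O:1
  CH(OH) → C:1 H:2 O:1
  CH3 → C:1 H:3
Element totals:
  C: 5
  H: 10
  O: 2

5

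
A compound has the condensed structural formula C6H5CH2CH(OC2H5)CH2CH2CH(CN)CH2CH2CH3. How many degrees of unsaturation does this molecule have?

6

Atom tally by fragment:
  C6H5CH2 → C:7 H:7
  CH(OC2H5) → C:3 H:6 O:1
  CH2 → C:1 H:2
  CH2 → C:1 H:2
  CH(CN) → C:2 H:1 N:1
  CH2 → C:1 H:2
  CH2 → C:1 H:2
  CH3 → C:1 H:3
Element totals:
  C: 17
  H: 25
  N: 1
  O: 1
Molecular formula: C17H25NO.
DoU = (2C + 2 + N − H − X) / 2 = (2·17 + 2 + 1 − 25 − 0) / 2 = 6.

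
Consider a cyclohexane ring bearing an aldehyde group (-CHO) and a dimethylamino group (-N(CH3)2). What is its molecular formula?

Atom tally by fragment:
  cyclohexane ring core → C:6 H:12
  (− 2 ring H displaced by substituents)
  + CHO → C:1 H:1 O:1
  + N(CH3)2 → N:1 C:2 H:6
Element totals:
  C: 9
  H: 17
  N: 1
  O: 1

C9H17NO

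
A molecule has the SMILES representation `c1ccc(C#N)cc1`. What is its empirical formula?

Atom tally by fragment:
  benzene ring core → C:6 H:6
  (− 1 ring H displaced by substituents)
  + CN → C:1 N:1
Element totals:
  C: 7
  H: 5
  N: 1
Molecular formula: C7H5N.
gcd of subscripts (7, 5, 1) = 1, so the empirical formula equals the molecular formula.

C7H5N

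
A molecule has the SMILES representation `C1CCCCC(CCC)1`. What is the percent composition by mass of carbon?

85.63%

Atom tally by fragment:
  cyclohexane ring core → C:6 H:12
  (− 1 ring H displaced by substituents)
  + CH2CH2CH3 → C:3 H:7
Element totals:
  C: 9
  H: 18
Molecular formula: C9H18.
Molar mass = 126.243 g/mol.
Mass from C: 9 × 12.011 = 108.099 g/mol.
%C = 108.099 / 126.243 × 100 = 85.63%.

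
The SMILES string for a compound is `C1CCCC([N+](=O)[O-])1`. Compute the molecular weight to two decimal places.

Atom tally by fragment:
  cyclopentane ring core → C:5 H:10
  (− 1 ring H displaced by substituents)
  + NO2 → N:1 O:2
Element totals:
  C: 5
  H: 9
  N: 1
  O: 2
Molecular formula: C5H9NO2.
  M = 5(12.011) + 9(1.008) + 14.007 + 2(15.999)
    = 60.055 + 9.072 + 14.007 + 31.998 = 115.132

115.13 g/mol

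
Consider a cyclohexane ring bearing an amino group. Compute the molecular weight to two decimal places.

99.18 g/mol

Atom tally by fragment:
  cyclohexane ring core → C:6 H:12
  (− 1 ring H displaced by substituents)
  + NH2 → N:1 H:2
Element totals:
  C: 6
  H: 13
  N: 1
Molecular formula: C6H13N.
  M = 6(12.011) + 13(1.008) + 14.007
    = 72.066 + 13.104 + 14.007 = 99.177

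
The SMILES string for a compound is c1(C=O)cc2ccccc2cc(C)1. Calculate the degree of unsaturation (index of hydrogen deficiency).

Atom tally by fragment:
  naphthalene ring system core → C:10 H:8
  (− 2 ring H displaced by substituents)
  + CHO → C:1 H:1 O:1
  + CH3 → C:1 H:3
Element totals:
  C: 12
  H: 10
  O: 1
Molecular formula: C12H10O.
DoU = (2C + 2 + N − H − X) / 2 = (2·12 + 2 + 0 − 10 − 0) / 2 = 8.

8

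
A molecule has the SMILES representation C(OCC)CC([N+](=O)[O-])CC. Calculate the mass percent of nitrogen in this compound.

8.69%

Atom tally by fragment:
  C2H5OCH2 → C:3 H:7 O:1
  CH2 → C:1 H:2
  CH(NO2) → C:1 H:1 N:1 O:2
  CH2 → C:1 H:2
  CH3 → C:1 H:3
Element totals:
  C: 7
  H: 15
  N: 1
  O: 3
Molecular formula: C7H15NO3.
Molar mass = 161.201 g/mol.
Mass from N: 1 × 14.007 = 14.007 g/mol.
%N = 14.007 / 161.201 × 100 = 8.69%.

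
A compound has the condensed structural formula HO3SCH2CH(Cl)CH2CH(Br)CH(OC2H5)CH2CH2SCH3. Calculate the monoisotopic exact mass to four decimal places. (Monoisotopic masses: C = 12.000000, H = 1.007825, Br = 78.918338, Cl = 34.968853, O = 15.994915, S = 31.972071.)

Atom tally by fragment:
  HO3SCH2 → C:1 H:3 S:1 O:3
  CH(Cl) → C:1 H:1 Cl:1
  CH2 → C:1 H:2
  CH(Br) → C:1 H:1 Br:1
  CH(OC2H5) → C:3 H:6 O:1
  CH2 → C:1 H:2
  CH2SCH3 → C:2 H:5 S:1
Element totals:
  C: 10
  H: 20
  Br: 1
  Cl: 1
  O: 4
  S: 2
Molecular formula: C10H20BrClO4S2.
  M = 10(12.0) + 20(1.007825) + 78.918338 + 34.968853 + 4(15.994915) + 2(31.972071)
    = 120.000000 + 20.156500 + 78.918338 + 34.968853 + 63.979660 + 63.944142 = 381.967493

381.9675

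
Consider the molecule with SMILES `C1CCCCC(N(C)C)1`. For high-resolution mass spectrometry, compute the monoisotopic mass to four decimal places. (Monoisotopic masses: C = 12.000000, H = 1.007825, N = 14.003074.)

127.1361

Atom tally by fragment:
  cyclohexane ring core → C:6 H:12
  (− 1 ring H displaced by substituents)
  + N(CH3)2 → N:1 C:2 H:6
Element totals:
  C: 8
  H: 17
  N: 1
Molecular formula: C8H17N.
  M = 8(12.0) + 17(1.007825) + 14.003074
    = 96.000000 + 17.133025 + 14.003074 = 127.136099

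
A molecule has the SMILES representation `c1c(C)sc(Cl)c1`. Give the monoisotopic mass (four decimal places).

131.9800

Atom tally by fragment:
  thiophene ring core → C:4 H:4 S:1
  (− 2 ring H displaced by substituents)
  + CH3 → C:1 H:3
  + Cl → Cl:1
Element totals:
  C: 5
  H: 5
  Cl: 1
  S: 1
Molecular formula: C5H5ClS.
  M = 5(12.0) + 5(1.007825) + 34.968853 + 31.972071
    = 60.000000 + 5.039125 + 34.968853 + 31.972071 = 131.980049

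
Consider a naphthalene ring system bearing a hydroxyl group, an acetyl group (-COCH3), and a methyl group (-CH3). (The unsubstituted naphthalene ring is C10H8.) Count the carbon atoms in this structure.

13

Atom tally by fragment:
  naphthalene ring system core → C:10 H:8
  (− 3 ring H displaced by substituents)
  + OH → O:1 H:1
  + COCH3 → C:2 H:3 O:1
  + CH3 → C:1 H:3
Element totals:
  C: 13
  H: 12
  O: 2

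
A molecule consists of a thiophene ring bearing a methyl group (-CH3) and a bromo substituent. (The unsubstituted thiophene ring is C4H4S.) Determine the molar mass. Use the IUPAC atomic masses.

Atom tally by fragment:
  thiophene ring core → C:4 H:4 S:1
  (− 2 ring H displaced by substituents)
  + CH3 → C:1 H:3
  + Br → Br:1
Element totals:
  C: 5
  H: 5
  Br: 1
  S: 1
Molecular formula: C5H5BrS.
  M = 5(12.011) + 5(1.008) + 79.904 + 32.06
    = 60.055 + 5.040 + 79.904 + 32.060 = 177.059

177.06 g/mol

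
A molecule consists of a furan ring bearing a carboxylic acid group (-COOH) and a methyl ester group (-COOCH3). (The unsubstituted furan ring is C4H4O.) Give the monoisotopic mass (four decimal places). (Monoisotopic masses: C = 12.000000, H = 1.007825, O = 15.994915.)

Atom tally by fragment:
  furan ring core → C:4 H:4 O:1
  (− 2 ring H displaced by substituents)
  + COOH → C:1 H:1 O:2
  + COOCH3 → C:2 H:3 O:2
Element totals:
  C: 7
  H: 6
  O: 5
Molecular formula: C7H6O5.
  M = 7(12.0) + 6(1.007825) + 5(15.994915)
    = 84.000000 + 6.046950 + 79.974575 = 170.021525

170.0215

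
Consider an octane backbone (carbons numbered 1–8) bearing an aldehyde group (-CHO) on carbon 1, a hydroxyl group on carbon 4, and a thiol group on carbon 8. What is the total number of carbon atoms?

Atom tally by fragment:
  OHCCH2 → C:2 H:3 O:1
  CH2 → C:1 H:2
  CH2 → C:1 H:2
  CH(OH) → C:1 H:2 O:1
  CH2 → C:1 H:2
  CH2 → C:1 H:2
  CH2 → C:1 H:2
  CH2SH → C:1 H:3 S:1
Element totals:
  C: 9
  H: 18
  O: 2
  S: 1

9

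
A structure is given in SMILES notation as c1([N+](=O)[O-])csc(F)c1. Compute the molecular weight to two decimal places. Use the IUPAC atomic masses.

147.12 g/mol

Atom tally by fragment:
  thiophene ring core → C:4 H:4 S:1
  (− 2 ring H displaced by substituents)
  + NO2 → N:1 O:2
  + F → F:1
Element totals:
  C: 4
  H: 2
  F: 1
  N: 1
  O: 2
  S: 1
Molecular formula: C4H2FNO2S.
  M = 4(12.011) + 2(1.008) + 18.998 + 14.007 + 2(15.999) + 32.06
    = 48.044 + 2.016 + 18.998 + 14.007 + 31.998 + 32.060 = 147.123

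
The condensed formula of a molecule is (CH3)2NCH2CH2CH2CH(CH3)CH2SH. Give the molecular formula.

Atom tally by fragment:
  (CH3)2NCH2 → C:3 H:8 N:1
  CH2 → C:1 H:2
  CH2 → C:1 H:2
  CH(CH3) → C:2 H:4
  CH2SH → C:1 H:3 S:1
Element totals:
  C: 8
  H: 19
  N: 1
  S: 1

C8H19NS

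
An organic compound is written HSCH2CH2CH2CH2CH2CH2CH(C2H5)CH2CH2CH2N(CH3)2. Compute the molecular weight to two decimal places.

245.47 g/mol

Atom tally by fragment:
  HSCH2 → C:1 H:3 S:1
  CH2 → C:1 H:2
  CH2 → C:1 H:2
  CH2 → C:1 H:2
  CH2 → C:1 H:2
  CH2 → C:1 H:2
  CH(C2H5) → C:3 H:6
  CH2 → C:1 H:2
  CH2 → C:1 H:2
  CH2N(CH3)2 → C:3 H:8 N:1
Element totals:
  C: 14
  H: 31
  N: 1
  S: 1
Molecular formula: C14H31NS.
  M = 14(12.011) + 31(1.008) + 14.007 + 32.06
    = 168.154 + 31.248 + 14.007 + 32.060 = 245.469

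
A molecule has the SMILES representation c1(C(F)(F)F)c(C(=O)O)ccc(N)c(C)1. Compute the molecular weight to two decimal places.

Atom tally by fragment:
  benzene ring core → C:6 H:6
  (− 4 ring H displaced by substituents)
  + CF3 → C:1 F:3
  + COOH → C:1 H:1 O:2
  + NH2 → N:1 H:2
  + CH3 → C:1 H:3
Element totals:
  C: 9
  H: 8
  F: 3
  N: 1
  O: 2
Molecular formula: C9H8F3NO2.
  M = 9(12.011) + 8(1.008) + 3(18.998) + 14.007 + 2(15.999)
    = 108.099 + 8.064 + 56.994 + 14.007 + 31.998 = 219.162

219.16 g/mol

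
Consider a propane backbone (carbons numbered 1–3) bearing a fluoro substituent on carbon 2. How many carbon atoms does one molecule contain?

3

Atom tally by fragment:
  CH3 → C:1 H:3
  CH(F) → C:1 H:1 F:1
  CH3 → C:1 H:3
Element totals:
  C: 3
  H: 7
  F: 1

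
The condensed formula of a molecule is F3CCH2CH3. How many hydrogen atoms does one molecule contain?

Element totals:
  C: 3
  H: 5
  F: 3

5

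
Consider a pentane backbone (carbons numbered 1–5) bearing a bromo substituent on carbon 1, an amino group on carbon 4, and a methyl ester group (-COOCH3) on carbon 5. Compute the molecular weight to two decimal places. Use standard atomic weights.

224.10 g/mol

Atom tally by fragment:
  BrCH2 → C:1 H:2 Br:1
  CH2 → C:1 H:2
  CH2 → C:1 H:2
  CH(NH2) → C:1 H:3 N:1
  CH2COOCH3 → C:3 H:5 O:2
Element totals:
  C: 7
  H: 14
  Br: 1
  N: 1
  O: 2
Molecular formula: C7H14BrNO2.
  M = 7(12.011) + 14(1.008) + 79.904 + 14.007 + 2(15.999)
    = 84.077 + 14.112 + 79.904 + 14.007 + 31.998 = 224.098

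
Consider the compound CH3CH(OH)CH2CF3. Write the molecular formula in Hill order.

C4H7F3O

Atom tally by fragment:
  CH3 → C:1 H:3
  CH(OH) → C:1 H:2 O:1
  CH2CF3 → C:2 H:2 F:3
Element totals:
  C: 4
  H: 7
  F: 3
  O: 1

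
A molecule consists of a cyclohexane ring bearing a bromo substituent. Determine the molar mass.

Atom tally by fragment:
  cyclohexane ring core → C:6 H:12
  (− 1 ring H displaced by substituents)
  + Br → Br:1
Element totals:
  C: 6
  H: 11
  Br: 1
Molecular formula: C6H11Br.
  M = 6(12.011) + 11(1.008) + 79.904
    = 72.066 + 11.088 + 79.904 = 163.058

163.06 g/mol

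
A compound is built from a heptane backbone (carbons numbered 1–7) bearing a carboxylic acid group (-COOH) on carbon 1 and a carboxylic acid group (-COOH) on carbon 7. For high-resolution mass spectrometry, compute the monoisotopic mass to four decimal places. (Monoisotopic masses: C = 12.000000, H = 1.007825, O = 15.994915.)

188.1049

Atom tally by fragment:
  HOOCCH2 → C:2 H:3 O:2
  CH2 → C:1 H:2
  CH2 → C:1 H:2
  CH2 → C:1 H:2
  CH2 → C:1 H:2
  CH2 → C:1 H:2
  CH2COOH → C:2 H:3 O:2
Element totals:
  C: 9
  H: 16
  O: 4
Molecular formula: C9H16O4.
  M = 9(12.0) + 16(1.007825) + 4(15.994915)
    = 108.000000 + 16.125200 + 63.979660 = 188.104860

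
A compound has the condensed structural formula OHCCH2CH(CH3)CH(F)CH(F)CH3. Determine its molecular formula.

Atom tally by fragment:
  OHCCH2 → C:2 H:3 O:1
  CH(CH3) → C:2 H:4
  CH(F) → C:1 H:1 F:1
  CH(F) → C:1 H:1 F:1
  CH3 → C:1 H:3
Element totals:
  C: 7
  H: 12
  F: 2
  O: 1

C7H12F2O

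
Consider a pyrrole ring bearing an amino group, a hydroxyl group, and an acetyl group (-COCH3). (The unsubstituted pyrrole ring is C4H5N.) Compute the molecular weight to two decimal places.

Atom tally by fragment:
  pyrrole ring core → C:4 H:5 N:1
  (− 3 ring H displaced by substituents)
  + NH2 → N:1 H:2
  + OH → O:1 H:1
  + COCH3 → C:2 H:3 O:1
Element totals:
  C: 6
  H: 8
  N: 2
  O: 2
Molecular formula: C6H8N2O2.
  M = 6(12.011) + 8(1.008) + 2(14.007) + 2(15.999)
    = 72.066 + 8.064 + 28.014 + 31.998 = 140.142

140.14 g/mol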